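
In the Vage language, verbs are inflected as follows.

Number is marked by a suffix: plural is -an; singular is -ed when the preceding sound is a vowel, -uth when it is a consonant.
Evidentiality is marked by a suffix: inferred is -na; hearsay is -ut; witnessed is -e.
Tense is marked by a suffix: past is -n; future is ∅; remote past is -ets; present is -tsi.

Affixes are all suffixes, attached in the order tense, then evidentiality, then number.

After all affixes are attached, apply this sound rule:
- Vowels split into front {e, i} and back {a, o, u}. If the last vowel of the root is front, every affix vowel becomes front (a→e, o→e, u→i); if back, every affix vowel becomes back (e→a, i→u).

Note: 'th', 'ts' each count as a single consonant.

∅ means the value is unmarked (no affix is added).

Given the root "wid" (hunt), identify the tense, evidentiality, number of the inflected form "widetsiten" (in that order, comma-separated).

Segment: wid-ets-ut-an.
tense: -ets → remote past.
evidentiality: -ut → hearsay.
number: -an → plural.

remote past, hearsay, plural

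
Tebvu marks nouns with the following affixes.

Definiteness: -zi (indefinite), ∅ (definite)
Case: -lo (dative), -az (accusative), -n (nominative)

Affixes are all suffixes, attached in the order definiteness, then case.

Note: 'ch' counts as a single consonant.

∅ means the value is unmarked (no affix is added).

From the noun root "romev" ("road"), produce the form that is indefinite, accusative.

romevziaz

Attach definiteness indefinite -zi → romevzi.
Attach case accusative -az → romevziaz.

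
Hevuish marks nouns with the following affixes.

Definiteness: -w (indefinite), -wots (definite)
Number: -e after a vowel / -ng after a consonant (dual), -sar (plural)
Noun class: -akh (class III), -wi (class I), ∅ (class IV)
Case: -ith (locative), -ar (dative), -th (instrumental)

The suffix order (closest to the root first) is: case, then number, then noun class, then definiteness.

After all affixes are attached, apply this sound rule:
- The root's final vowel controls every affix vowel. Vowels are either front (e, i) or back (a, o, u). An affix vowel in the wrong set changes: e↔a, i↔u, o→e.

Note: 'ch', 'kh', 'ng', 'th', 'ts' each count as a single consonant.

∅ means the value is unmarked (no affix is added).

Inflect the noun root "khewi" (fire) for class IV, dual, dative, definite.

Attach case dative -ar → khewiar.
Attach number dual -ng (after consonant 'r') → khewiarng.
noun class = class IV: zero marking, form stays khewiarng.
Attach definiteness definite -wots → khewiarngwots.
Apply vowel harmony: khewiarngwots → khewierngwets.

khewierngwets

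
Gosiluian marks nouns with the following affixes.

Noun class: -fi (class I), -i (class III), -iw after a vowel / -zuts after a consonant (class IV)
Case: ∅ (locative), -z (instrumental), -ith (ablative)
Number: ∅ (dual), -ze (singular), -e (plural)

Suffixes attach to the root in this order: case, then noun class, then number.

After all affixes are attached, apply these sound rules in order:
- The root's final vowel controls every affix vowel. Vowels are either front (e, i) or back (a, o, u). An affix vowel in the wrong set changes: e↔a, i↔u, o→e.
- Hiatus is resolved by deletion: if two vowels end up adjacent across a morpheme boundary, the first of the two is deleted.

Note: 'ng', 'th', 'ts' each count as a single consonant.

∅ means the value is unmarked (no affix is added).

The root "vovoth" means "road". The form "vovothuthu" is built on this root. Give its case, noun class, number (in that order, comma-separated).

ablative, class III, dual

Segment: vovoth-ith-i.
case: -ith → ablative.
noun class: -i → class III.
number: ∅ → dual.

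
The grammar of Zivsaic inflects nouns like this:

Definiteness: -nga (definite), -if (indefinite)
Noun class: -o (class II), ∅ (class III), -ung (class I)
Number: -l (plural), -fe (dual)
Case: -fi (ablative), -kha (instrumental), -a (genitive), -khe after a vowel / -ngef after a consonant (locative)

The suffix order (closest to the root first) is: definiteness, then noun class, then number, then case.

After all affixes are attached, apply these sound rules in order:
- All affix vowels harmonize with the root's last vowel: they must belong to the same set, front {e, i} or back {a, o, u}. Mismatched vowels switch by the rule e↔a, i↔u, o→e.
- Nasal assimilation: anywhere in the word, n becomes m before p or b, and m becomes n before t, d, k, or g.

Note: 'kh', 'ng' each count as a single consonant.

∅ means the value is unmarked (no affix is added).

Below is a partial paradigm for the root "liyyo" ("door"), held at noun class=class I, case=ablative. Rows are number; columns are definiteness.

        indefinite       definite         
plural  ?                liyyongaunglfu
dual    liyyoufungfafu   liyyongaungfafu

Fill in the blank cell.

liyyoufunglfu

Attach definiteness indefinite -if → liyyoif.
Attach noun class class I -ung → liyyoifung.
Attach number plural -l → liyyoifungl.
Attach case ablative -fi → liyyoifunglfi.
Apply vowel harmony: liyyoifunglfi → liyyoufunglfu.
Nasal assimilation: no change.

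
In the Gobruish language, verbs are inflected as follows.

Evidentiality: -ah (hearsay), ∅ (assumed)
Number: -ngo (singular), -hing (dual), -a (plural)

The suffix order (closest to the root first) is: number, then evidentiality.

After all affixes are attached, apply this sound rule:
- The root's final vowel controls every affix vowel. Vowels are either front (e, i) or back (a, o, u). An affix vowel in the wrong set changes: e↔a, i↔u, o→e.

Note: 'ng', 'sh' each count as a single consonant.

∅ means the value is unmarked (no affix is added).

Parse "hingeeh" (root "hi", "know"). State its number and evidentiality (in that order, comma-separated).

singular, hearsay

Segment: hi-ngo-ah.
number: -ngo → singular.
evidentiality: -ah → hearsay.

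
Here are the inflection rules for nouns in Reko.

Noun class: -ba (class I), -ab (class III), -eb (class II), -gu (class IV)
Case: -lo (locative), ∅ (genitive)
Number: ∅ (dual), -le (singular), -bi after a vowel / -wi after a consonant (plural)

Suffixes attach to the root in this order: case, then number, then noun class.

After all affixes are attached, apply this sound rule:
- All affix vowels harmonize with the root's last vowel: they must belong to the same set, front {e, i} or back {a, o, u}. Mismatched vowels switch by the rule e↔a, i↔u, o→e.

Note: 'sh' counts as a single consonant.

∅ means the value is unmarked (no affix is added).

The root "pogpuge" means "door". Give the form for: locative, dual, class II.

Attach case locative -lo → pogpugelo.
number = dual: zero marking, form stays pogpugelo.
Attach noun class class II -eb → pogpugeloeb.
Apply vowel harmony: pogpugeloeb → pogpugeleeb.

pogpugeleeb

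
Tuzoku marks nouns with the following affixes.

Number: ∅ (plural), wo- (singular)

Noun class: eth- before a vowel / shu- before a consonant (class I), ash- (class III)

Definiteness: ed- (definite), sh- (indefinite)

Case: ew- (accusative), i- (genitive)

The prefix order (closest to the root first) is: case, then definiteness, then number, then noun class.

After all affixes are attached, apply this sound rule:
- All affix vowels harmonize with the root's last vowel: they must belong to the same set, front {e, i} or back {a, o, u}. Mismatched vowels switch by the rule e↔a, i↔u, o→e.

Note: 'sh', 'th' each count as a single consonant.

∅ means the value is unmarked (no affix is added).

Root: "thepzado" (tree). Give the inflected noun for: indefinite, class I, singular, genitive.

shuwoshuthepzado

Attach case genitive i- → ithepzado.
Attach definiteness indefinite sh- → shithepzado.
Attach number singular wo- → woshithepzado.
Attach noun class class I shu- (before consonant 'w') → shuwoshithepzado.
Apply vowel harmony: shuwoshithepzado → shuwoshuthepzado.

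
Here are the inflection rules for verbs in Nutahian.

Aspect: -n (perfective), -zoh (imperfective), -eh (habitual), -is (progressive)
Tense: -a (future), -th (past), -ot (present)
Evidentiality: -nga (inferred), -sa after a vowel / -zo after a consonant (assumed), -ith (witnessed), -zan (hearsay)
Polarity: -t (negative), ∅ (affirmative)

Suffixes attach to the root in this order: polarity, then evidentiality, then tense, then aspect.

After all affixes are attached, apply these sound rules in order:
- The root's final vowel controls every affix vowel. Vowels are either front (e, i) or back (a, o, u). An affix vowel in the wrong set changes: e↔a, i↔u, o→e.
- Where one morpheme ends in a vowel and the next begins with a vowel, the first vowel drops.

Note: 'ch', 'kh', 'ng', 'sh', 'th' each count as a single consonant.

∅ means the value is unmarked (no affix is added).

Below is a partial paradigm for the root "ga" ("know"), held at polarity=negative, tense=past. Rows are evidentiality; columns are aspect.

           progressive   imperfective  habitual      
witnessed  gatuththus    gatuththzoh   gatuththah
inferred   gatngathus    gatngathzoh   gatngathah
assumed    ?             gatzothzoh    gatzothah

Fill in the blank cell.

Attach polarity negative -t → gat.
Attach evidentiality assumed -zo (after consonant 't') → gatzo.
Attach tense past -th → gatzoth.
Attach aspect progressive -is → gatzothis.
Apply vowel harmony: gatzothis → gatzothus.
Vowel deletion: no change.

gatzothus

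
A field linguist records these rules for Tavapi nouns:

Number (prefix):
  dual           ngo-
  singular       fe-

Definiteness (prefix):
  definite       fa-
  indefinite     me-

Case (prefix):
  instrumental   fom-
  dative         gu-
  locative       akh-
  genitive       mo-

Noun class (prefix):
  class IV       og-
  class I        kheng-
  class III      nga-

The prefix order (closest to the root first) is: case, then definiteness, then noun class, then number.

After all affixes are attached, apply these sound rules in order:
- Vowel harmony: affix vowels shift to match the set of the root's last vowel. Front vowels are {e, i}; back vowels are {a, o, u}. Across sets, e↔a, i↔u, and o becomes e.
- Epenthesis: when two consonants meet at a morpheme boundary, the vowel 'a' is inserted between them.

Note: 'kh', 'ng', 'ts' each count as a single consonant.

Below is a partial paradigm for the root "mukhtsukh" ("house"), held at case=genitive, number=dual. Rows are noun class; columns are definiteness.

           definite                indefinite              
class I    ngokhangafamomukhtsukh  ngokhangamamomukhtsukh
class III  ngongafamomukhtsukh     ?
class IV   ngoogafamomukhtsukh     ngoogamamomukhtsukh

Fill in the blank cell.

Attach case genitive mo- → momukhtsukh.
Attach definiteness indefinite me- → memomukhtsukh.
Attach noun class class III nga- → ngamemomukhtsukh.
Attach number dual ngo- → ngongamemomukhtsukh.
Apply vowel harmony: ngongamemomukhtsukh → ngongamamomukhtsukh.
Epenthesis: no change.

ngongamamomukhtsukh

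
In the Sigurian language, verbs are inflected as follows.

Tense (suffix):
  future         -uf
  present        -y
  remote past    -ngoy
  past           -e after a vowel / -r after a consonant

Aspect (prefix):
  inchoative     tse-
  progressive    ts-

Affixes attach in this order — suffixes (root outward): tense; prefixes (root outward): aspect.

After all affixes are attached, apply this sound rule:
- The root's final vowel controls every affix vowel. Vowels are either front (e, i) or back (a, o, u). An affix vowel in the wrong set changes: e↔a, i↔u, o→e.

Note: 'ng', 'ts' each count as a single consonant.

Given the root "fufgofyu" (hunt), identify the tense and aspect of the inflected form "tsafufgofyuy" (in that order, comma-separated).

present, inchoative

Segment: tse-fufgofyu-y.
tense: -y → present.
aspect: tse- → inchoative.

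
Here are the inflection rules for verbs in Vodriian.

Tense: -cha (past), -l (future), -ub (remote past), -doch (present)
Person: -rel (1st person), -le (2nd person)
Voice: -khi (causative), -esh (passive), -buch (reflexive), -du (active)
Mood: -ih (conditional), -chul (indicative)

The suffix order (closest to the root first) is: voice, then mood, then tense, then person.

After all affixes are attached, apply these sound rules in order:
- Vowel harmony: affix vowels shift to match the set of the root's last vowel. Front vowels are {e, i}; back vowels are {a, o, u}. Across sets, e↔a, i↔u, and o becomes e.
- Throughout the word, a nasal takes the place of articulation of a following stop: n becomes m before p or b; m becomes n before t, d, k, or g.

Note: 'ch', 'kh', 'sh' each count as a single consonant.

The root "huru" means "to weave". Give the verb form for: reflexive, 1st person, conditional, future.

hurubuchuhlral

Attach voice reflexive -buch → hurubuch.
Attach mood conditional -ih → hurubuchih.
Attach tense future -l → hurubuchihl.
Attach person 1st person -rel → hurubuchihlrel.
Apply vowel harmony: hurubuchihlrel → hurubuchuhlral.
Nasal assimilation: no change.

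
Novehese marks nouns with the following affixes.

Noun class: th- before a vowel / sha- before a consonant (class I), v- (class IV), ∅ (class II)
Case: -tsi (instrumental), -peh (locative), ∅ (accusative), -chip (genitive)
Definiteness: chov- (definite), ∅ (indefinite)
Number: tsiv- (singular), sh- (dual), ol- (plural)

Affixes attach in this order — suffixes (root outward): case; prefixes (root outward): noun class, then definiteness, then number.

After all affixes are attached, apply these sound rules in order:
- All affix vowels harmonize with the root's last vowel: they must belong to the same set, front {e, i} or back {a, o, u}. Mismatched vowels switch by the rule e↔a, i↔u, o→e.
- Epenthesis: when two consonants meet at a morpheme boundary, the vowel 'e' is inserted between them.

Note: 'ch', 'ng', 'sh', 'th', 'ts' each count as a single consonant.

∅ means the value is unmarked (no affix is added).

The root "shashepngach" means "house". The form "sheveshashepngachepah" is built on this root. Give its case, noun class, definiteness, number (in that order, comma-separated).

locative, class IV, indefinite, dual

Segment: sh-v-shashepngach-peh.
case: -peh → locative.
noun class: v- → class IV.
definiteness: ∅ → indefinite.
number: sh- → dual.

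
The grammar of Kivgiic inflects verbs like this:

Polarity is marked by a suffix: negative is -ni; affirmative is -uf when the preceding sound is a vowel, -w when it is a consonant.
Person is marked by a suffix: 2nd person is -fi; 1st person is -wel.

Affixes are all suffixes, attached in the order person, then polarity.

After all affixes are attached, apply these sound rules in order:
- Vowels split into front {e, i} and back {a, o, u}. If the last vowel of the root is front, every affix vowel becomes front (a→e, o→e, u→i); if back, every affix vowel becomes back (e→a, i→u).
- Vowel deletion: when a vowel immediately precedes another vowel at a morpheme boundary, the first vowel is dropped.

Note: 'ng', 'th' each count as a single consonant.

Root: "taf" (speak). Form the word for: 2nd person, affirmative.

Attach person 2nd person -fi → taffi.
Attach polarity affirmative -uf (after vowel 'i') → taffiuf.
Apply vowel harmony: taffiuf → taffuuf.
Apply vowel deletion: taffuuf → taffuf.

taffuf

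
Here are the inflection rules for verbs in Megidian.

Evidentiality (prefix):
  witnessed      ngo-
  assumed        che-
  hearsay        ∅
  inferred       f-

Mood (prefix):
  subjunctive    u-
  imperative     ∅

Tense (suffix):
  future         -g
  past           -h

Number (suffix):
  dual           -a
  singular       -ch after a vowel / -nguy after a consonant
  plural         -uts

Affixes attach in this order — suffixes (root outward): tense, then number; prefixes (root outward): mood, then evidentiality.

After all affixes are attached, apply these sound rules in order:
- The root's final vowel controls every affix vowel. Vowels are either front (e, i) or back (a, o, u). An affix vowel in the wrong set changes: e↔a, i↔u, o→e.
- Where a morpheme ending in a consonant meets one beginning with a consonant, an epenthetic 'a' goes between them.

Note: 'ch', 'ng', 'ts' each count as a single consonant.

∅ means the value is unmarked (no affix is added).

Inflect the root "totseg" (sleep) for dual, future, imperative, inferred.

mood = imperative: zero marking, form stays totseg.
Attach tense future -g → totsegg.
Attach evidentiality inferred f- → ftotsegg.
Attach number dual -a → ftotsegga.
Apply vowel harmony: ftotsegga → ftotsegge.
Apply epenthesis: ftotsegge → fatotsegage.

fatotsegage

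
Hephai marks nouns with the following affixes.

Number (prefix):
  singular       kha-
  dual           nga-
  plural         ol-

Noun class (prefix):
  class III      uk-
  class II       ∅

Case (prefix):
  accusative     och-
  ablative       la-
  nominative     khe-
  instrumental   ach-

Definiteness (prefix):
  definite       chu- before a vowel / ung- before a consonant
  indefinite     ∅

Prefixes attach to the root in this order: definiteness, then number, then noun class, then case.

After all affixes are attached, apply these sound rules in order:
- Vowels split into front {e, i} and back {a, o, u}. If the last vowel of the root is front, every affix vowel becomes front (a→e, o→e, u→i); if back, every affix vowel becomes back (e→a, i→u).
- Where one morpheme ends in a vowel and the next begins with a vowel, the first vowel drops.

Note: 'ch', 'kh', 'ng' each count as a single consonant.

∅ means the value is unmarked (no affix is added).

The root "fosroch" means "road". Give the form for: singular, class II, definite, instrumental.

achkhungfosroch

Attach definiteness definite ung- (before consonant 'f') → ungfosroch.
Attach number singular kha- → khaungfosroch.
noun class = class II: zero marking, form stays khaungfosroch.
Attach case instrumental ach- → achkhaungfosroch.
Vowel harmony: no change.
Apply vowel deletion: achkhaungfosroch → achkhungfosroch.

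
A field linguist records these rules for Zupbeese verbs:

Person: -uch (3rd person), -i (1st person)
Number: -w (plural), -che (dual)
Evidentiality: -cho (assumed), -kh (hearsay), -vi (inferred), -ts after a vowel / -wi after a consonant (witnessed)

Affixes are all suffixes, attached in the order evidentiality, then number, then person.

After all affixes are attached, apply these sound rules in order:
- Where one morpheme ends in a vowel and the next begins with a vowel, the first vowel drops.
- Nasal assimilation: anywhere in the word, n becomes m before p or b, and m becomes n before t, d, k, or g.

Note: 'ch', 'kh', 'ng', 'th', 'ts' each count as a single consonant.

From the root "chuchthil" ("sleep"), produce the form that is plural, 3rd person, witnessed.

chuchthilwiwuch

Attach evidentiality witnessed -wi (after consonant 'l') → chuchthilwi.
Attach number plural -w → chuchthilwiw.
Attach person 3rd person -uch → chuchthilwiwuch.
Vowel deletion: no change.
Nasal assimilation: no change.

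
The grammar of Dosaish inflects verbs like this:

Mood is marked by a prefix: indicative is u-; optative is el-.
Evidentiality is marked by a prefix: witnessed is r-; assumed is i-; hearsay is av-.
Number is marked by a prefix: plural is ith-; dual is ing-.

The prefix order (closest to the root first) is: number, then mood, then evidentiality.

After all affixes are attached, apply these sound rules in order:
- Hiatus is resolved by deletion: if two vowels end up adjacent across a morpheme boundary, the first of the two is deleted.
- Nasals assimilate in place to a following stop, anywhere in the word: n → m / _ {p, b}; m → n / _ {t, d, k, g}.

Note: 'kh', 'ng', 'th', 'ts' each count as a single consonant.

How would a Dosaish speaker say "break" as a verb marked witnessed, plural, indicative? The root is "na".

rithna

Attach number plural ith- → ithna.
Attach mood indicative u- → uithna.
Attach evidentiality witnessed r- → ruithna.
Apply vowel deletion: ruithna → rithna.
Nasal assimilation: no change.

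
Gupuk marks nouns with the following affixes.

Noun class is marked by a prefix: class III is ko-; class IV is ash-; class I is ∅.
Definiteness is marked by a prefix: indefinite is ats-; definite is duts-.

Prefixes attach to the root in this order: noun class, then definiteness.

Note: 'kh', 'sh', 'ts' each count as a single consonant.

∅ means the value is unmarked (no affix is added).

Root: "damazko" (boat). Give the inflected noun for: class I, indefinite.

noun class = class I: zero marking, form stays damazko.
Attach definiteness indefinite ats- → atsdamazko.

atsdamazko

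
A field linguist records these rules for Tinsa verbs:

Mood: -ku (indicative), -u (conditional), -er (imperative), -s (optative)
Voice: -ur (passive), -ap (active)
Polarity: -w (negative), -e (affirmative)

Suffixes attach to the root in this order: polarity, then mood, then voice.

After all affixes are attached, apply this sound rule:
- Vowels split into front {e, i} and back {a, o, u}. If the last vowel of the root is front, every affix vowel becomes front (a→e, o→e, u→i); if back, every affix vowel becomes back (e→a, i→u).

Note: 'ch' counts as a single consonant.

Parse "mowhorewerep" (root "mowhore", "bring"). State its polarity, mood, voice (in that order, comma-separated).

Segment: mowhore-w-er-ap.
polarity: -w → negative.
mood: -er → imperative.
voice: -ap → active.

negative, imperative, active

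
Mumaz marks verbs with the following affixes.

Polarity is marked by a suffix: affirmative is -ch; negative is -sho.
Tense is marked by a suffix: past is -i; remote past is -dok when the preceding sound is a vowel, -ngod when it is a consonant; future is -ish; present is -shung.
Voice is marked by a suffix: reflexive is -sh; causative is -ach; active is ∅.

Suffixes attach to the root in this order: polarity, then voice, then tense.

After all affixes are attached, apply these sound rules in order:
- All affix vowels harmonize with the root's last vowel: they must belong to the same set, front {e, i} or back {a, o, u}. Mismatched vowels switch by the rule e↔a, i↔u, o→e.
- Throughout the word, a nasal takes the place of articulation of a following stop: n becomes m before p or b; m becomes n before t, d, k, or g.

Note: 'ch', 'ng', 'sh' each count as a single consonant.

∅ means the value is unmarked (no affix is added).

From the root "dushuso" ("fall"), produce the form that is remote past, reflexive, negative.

Attach polarity negative -sho → dushusosho.
Attach voice reflexive -sh → dushusoshosh.
Attach tense remote past -ngod (after consonant 'sh') → dushusoshoshngod.
Vowel harmony: no change.
Nasal assimilation: no change.

dushusoshoshngod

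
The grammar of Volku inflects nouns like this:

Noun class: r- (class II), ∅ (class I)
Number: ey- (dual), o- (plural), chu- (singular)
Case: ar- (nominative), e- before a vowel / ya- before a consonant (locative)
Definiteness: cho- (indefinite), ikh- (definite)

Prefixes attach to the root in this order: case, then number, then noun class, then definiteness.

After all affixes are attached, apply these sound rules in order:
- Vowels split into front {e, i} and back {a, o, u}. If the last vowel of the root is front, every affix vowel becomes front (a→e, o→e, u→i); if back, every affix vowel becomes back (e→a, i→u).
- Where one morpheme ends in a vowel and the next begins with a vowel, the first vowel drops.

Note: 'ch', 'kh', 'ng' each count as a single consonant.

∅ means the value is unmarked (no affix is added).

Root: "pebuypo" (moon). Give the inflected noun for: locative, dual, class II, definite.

ukhrayyapebuypo

Attach case locative ya- (before consonant 'p') → yapebuypo.
Attach number dual ey- → eyyapebuypo.
Attach noun class class II r- → reyyapebuypo.
Attach definiteness definite ikh- → ikhreyyapebuypo.
Apply vowel harmony: ikhreyyapebuypo → ukhrayyapebuypo.
Vowel deletion: no change.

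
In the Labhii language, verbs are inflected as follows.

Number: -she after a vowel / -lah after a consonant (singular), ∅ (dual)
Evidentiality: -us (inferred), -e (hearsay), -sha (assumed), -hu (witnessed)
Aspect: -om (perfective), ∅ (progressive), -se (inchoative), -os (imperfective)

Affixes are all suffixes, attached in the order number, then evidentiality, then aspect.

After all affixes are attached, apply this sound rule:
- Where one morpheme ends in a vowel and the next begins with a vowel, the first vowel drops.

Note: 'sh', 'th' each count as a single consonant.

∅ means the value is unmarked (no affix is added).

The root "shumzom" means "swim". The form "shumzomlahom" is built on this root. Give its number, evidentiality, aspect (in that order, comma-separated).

singular, hearsay, perfective

Segment: shumzom-lah-e-om.
number: -she/lah → singular.
evidentiality: -e → hearsay.
aspect: -om → perfective.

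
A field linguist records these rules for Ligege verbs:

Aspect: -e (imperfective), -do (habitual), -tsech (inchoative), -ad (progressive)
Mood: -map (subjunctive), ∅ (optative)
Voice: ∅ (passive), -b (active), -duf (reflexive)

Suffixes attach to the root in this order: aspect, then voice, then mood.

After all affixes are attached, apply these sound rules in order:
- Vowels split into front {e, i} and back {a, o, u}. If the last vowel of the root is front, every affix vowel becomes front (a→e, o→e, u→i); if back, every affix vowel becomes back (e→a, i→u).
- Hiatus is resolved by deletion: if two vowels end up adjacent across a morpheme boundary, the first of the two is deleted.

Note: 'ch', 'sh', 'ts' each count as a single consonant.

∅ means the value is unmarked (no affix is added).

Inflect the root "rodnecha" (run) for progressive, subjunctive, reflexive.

rodnechaddufmap

Attach aspect progressive -ad → rodnechaad.
Attach voice reflexive -duf → rodnechaadduf.
Attach mood subjunctive -map → rodnechaaddufmap.
Vowel harmony: no change.
Apply vowel deletion: rodnechaaddufmap → rodnechaddufmap.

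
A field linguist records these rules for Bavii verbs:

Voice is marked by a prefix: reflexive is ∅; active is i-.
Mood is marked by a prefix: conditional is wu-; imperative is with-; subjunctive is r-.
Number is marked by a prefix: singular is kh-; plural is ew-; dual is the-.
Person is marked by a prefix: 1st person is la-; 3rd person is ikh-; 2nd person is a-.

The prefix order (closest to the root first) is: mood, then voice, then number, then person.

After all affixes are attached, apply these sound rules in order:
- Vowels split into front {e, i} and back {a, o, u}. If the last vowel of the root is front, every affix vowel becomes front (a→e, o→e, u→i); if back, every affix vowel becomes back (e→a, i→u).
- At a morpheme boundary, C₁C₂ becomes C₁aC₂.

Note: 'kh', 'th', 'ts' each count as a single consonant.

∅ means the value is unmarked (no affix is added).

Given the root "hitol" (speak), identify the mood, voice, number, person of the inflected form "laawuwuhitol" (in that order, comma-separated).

Segment: la-ew-i-wu-hitol.
mood: wu- → conditional.
voice: i- → active.
number: ew- → plural.
person: la- → 1st person.

conditional, active, plural, 1st person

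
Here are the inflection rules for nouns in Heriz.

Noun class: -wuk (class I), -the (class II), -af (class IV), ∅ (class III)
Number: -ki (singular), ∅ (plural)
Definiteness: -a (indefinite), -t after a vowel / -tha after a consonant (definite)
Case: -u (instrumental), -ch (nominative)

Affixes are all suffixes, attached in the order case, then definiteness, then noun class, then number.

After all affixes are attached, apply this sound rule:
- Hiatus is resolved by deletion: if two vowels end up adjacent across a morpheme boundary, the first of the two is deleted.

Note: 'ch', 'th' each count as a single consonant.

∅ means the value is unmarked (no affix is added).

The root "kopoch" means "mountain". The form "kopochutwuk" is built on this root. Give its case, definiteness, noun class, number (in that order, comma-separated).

Segment: kopoch-u-t-wuk.
case: -u → instrumental.
definiteness: -t/tha → definite.
noun class: -wuk → class I.
number: ∅ → plural.

instrumental, definite, class I, plural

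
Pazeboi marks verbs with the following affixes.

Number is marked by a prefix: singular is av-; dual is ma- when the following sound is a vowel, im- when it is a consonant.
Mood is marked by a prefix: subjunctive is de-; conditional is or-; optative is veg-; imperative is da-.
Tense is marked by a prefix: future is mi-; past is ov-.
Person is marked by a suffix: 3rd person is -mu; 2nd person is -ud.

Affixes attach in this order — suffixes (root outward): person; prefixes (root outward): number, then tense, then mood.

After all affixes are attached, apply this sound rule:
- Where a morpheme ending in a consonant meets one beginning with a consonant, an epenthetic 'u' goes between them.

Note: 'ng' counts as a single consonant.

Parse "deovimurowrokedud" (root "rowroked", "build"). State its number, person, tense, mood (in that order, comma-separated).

dual, 2nd person, past, subjunctive

Segment: de-ov-im-rowroked-ud.
number: ma/im- → dual.
person: -ud → 2nd person.
tense: ov- → past.
mood: de- → subjunctive.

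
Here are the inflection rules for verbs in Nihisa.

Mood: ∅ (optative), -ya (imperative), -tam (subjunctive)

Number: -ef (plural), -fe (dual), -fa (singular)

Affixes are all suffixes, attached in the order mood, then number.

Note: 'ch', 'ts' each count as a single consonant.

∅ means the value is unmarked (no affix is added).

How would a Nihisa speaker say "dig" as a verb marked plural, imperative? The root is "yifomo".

yifomoyaef

Attach mood imperative -ya → yifomoya.
Attach number plural -ef → yifomoyaef.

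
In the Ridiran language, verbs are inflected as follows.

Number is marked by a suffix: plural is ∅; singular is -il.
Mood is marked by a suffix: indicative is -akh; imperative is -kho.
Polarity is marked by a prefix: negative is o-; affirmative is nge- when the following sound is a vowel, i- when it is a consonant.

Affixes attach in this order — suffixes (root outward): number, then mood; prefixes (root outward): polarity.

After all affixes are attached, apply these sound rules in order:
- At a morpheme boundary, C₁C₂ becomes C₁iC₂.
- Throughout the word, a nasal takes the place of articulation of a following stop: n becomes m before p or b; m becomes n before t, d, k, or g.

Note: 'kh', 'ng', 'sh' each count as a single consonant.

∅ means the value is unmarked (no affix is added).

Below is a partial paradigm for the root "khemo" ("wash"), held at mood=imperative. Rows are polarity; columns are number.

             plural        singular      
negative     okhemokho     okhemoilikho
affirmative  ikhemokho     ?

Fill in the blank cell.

ikhemoilikho

Attach number singular -il → khemoil.
Attach mood imperative -kho → khemoilkho.
Attach polarity affirmative i- (before consonant 'kh') → ikhemoilkho.
Apply epenthesis: ikhemoilkho → ikhemoilikho.
Nasal assimilation: no change.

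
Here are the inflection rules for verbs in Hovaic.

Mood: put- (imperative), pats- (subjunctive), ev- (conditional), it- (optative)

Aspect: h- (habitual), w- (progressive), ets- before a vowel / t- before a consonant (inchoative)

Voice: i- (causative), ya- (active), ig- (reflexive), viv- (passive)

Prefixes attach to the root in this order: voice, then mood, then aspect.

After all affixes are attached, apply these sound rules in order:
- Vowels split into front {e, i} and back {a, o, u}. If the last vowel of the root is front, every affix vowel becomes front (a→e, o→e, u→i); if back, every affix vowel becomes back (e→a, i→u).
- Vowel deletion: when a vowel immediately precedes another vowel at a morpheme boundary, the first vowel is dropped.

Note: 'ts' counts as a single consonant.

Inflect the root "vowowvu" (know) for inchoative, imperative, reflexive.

Attach voice reflexive ig- → igvowowvu.
Attach mood imperative put- → putigvowowvu.
Attach aspect inchoative t- (before consonant 'p') → tputigvowowvu.
Apply vowel harmony: tputigvowowvu → tputugvowowvu.
Vowel deletion: no change.

tputugvowowvu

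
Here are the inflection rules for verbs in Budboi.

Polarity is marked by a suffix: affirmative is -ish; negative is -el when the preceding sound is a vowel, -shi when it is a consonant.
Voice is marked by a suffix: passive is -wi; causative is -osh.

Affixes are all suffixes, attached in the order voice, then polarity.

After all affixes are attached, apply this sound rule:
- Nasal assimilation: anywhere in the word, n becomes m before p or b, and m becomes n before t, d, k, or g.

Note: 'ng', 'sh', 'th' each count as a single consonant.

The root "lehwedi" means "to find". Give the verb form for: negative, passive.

Attach voice passive -wi → lehwediwi.
Attach polarity negative -el (after vowel 'i') → lehwediwiel.
Nasal assimilation: no change.

lehwediwiel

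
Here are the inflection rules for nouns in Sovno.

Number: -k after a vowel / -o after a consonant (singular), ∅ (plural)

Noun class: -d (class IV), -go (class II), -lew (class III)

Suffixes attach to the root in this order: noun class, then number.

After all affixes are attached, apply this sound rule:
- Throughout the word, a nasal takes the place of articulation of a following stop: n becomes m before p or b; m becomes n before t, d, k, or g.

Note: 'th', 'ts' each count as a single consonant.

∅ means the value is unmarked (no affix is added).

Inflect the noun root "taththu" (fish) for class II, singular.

taththugok

Attach noun class class II -go → taththugo.
Attach number singular -k (after vowel 'o') → taththugok.
Nasal assimilation: no change.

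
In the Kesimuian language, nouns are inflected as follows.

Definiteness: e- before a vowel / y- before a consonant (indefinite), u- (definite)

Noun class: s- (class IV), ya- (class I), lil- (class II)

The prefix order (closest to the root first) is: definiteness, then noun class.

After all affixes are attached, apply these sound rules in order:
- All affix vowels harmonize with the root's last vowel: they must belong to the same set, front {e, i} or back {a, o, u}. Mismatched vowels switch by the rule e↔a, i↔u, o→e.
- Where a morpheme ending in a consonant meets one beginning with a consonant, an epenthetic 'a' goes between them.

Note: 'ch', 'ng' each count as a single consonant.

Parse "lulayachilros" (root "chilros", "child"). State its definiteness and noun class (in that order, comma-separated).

Segment: lil-y-chilros.
definiteness: e/y- → indefinite.
noun class: lil- → class II.

indefinite, class II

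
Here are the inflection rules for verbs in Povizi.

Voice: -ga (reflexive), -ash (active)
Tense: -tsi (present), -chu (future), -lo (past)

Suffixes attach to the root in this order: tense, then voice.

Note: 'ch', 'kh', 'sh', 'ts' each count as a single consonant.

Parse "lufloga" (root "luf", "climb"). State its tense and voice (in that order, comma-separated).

past, reflexive

Segment: luf-lo-ga.
tense: -lo → past.
voice: -ga → reflexive.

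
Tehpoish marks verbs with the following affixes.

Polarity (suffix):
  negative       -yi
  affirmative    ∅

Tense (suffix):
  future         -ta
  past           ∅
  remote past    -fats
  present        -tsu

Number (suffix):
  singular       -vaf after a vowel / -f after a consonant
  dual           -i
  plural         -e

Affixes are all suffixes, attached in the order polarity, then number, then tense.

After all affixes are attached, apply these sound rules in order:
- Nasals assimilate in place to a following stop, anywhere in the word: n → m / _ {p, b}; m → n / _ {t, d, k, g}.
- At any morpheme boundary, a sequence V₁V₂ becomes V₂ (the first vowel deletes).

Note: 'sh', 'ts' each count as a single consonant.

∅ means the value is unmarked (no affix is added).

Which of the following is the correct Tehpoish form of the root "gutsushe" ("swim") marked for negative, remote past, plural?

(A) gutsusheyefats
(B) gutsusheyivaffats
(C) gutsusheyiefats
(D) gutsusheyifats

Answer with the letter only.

A

Attach polarity negative -yi → gutsusheyi.
Attach number plural -e → gutsusheyie.
Attach tense remote past -fats → gutsusheyiefats.
Nasal assimilation: no change.
Apply vowel deletion: gutsusheyiefats → gutsusheyefats.
So the correct form is gutsusheyefats, option (A).
(C) gutsusheyiefats is wrong: it fails to apply the sound rule(s).
(B) gutsusheyivaffats is wrong: it uses singular instead of plural for number.
(D) gutsusheyifats is wrong: it has the affixes in the wrong order.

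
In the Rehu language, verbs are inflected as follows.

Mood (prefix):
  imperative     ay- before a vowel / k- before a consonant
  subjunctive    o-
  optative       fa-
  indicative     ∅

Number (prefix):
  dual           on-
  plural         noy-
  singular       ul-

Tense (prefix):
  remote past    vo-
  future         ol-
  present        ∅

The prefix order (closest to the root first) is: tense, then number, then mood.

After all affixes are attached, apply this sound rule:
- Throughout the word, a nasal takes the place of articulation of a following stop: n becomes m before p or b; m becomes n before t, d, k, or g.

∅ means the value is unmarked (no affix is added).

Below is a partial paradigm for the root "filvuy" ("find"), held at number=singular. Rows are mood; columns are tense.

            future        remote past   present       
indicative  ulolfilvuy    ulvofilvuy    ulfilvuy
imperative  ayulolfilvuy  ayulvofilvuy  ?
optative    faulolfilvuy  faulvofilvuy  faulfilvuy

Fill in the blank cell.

tense = present: zero marking, form stays filvuy.
Attach number singular ul- → ulfilvuy.
Attach mood imperative ay- (before vowel 'u') → ayulfilvuy.
Nasal assimilation: no change.

ayulfilvuy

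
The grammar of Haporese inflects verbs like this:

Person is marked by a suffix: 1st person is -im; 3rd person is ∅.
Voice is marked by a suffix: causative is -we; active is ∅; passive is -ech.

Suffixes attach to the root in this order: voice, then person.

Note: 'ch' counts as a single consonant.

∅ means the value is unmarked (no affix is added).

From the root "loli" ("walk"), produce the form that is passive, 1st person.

loliechim

Attach voice passive -ech → loliech.
Attach person 1st person -im → loliechim.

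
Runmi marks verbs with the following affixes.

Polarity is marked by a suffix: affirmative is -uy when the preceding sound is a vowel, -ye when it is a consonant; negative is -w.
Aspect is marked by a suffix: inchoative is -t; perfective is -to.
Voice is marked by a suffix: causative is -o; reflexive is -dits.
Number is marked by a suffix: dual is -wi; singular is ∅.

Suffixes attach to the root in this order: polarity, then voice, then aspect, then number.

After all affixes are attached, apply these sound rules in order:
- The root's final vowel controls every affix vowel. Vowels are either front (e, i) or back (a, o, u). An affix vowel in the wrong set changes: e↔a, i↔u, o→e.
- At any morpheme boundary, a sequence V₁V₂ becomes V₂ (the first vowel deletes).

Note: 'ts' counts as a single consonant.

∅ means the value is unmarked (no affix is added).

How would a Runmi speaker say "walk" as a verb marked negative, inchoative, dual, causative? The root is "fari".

fariwetwi

Attach polarity negative -w → fariw.
Attach voice causative -o → fariwo.
Attach aspect inchoative -t → fariwot.
Attach number dual -wi → fariwotwi.
Apply vowel harmony: fariwotwi → fariwetwi.
Vowel deletion: no change.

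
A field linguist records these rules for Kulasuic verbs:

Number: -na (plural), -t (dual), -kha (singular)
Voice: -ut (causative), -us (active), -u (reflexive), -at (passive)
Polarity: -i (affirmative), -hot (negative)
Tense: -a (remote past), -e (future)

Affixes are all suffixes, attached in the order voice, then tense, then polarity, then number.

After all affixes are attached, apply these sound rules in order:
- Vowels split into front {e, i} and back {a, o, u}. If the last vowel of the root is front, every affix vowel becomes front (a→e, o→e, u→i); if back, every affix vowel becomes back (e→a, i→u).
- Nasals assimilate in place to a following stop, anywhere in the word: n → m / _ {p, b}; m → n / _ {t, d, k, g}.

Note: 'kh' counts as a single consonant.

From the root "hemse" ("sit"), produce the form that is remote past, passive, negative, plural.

Attach voice passive -at → hemseat.
Attach tense remote past -a → hemseata.
Attach polarity negative -hot → hemseatahot.
Attach number plural -na → hemseatahotna.
Apply vowel harmony: hemseatahotna → hemseetehetne.
Nasal assimilation: no change.

hemseetehetne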